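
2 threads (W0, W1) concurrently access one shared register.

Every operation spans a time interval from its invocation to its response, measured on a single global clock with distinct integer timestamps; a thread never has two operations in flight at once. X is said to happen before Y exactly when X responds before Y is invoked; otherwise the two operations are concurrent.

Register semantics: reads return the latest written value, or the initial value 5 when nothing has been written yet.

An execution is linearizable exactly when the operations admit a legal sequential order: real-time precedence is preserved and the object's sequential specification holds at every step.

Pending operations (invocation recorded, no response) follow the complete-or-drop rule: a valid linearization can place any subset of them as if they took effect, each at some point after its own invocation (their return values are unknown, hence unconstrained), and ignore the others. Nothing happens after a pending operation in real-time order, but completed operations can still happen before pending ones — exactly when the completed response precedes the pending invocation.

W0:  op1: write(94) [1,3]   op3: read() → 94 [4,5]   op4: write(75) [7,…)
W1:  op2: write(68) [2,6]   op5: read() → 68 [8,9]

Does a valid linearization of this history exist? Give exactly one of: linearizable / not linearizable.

linearizable

a witness: op1, op3, op2, op5
step 1: op1 write(94) — value 94
step 2: op3 read() → 94 — value 94
step 3: op2 write(68) — value 68
step 4: op5 read() → 68 — value 68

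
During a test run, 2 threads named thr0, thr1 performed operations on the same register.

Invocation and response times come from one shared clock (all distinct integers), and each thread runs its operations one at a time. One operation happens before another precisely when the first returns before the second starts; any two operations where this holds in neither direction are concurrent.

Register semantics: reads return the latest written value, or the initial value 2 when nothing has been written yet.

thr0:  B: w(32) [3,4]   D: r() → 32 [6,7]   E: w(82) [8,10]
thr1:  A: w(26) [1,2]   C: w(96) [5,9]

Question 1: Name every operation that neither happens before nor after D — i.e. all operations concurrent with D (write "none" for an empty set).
C

D runs from 6 to 7; window-overlapping ops are concurrent
A [1,2]: before
B [3,4]: before
C [5,9]: concurrent
E [8,10]: after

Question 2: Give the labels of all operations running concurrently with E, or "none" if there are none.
C

concurrent with E ([8,10]): every op whose interval crosses 8..10
A [1,2]: before
B [3,4]: before
C [5,9]: concurrent
D [6,7]: before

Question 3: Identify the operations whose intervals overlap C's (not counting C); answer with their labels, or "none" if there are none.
D, E

overlap test against C [5,9]: concurrent iff the interval meets 5..9
A [1,2]: before
B [3,4]: before
D [6,7]: concurrent
E [8,10]: concurrent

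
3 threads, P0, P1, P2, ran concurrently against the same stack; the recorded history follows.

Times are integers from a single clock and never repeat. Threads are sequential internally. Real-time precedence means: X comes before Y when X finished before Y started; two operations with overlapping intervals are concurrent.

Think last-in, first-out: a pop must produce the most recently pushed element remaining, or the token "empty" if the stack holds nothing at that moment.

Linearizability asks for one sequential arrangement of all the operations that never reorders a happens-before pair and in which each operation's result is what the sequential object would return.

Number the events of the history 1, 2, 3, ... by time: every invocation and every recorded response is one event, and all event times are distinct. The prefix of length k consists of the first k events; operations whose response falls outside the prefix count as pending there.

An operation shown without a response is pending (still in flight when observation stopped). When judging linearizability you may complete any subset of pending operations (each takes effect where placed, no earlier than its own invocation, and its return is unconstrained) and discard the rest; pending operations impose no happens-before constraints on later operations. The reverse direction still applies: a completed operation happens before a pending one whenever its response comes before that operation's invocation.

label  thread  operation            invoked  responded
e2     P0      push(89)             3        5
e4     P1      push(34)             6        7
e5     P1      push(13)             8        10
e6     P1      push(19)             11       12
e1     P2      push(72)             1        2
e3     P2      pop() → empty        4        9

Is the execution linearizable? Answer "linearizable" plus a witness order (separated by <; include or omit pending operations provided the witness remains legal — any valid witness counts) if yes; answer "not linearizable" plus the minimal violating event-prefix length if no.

prefix check: 1..8 passes, 1..9 fails once e3's time-9 response joins
4 completed operations, 3 real-time-consistent orders — every stack replay fails
no escape via the 1 pending operation (e5): every completion choice fails
sample order e1, e2, e3, e4 (pending dropped) stalls at step 3 — e3 pop() → empty has no legal effect
sample order e1, e2, e4, e3 (pending dropped) stalls at step 4 — e3 pop() → empty has no legal effect

not linearizable — minimal violating prefix: 9 events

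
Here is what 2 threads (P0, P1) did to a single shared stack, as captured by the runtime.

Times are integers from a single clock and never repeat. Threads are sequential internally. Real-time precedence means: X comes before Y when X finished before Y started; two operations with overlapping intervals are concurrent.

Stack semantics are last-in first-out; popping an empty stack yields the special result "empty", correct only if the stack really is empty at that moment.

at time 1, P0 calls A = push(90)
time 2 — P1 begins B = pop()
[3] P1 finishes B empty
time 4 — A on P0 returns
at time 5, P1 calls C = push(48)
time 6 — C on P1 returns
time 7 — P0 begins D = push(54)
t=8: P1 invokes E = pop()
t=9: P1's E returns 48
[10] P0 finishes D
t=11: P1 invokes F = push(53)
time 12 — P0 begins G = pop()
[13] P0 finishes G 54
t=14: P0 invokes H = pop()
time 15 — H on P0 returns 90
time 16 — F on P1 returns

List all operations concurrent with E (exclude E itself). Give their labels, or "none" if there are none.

E spans [8,9]: anything still running between times 8 and 9 counts as concurrent
A [1,4]: before
B [2,3]: before
C [5,6]: before
D [7,10]: concurrent
F [11,16]: after
G [12,13]: after
H [14,15]: after

D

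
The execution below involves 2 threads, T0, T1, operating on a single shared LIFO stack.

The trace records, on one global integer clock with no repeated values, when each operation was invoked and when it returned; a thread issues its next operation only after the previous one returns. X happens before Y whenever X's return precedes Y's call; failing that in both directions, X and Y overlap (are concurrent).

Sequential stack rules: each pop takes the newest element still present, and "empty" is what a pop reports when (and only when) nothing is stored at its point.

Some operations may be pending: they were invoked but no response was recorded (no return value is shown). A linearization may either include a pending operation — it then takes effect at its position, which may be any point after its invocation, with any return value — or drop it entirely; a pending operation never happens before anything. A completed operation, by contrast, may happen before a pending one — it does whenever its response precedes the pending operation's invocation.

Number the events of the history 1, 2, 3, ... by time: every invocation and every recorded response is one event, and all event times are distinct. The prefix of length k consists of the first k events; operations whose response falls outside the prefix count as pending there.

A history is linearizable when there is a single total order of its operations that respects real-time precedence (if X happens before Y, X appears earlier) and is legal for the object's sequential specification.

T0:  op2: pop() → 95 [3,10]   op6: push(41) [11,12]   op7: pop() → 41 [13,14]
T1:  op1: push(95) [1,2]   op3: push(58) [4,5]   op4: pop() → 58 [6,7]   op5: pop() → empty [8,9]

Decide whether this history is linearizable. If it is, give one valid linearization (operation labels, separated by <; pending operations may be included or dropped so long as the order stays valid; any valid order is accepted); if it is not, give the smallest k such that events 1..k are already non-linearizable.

step 1: op1 push(95) — stack <95>
step 2: op2 pop() → 95 — stack <>
step 3: op3 push(58) — stack <58>
step 4: op4 pop() → 58 — stack <>
step 5: op5 pop() → empty — stack <>
step 6: op6 push(41) — stack <41>
step 7: op7 pop() → 41 — stack <>

linearizable — witness: op1 < op2 < op3 < op4 < op5 < op6 < op7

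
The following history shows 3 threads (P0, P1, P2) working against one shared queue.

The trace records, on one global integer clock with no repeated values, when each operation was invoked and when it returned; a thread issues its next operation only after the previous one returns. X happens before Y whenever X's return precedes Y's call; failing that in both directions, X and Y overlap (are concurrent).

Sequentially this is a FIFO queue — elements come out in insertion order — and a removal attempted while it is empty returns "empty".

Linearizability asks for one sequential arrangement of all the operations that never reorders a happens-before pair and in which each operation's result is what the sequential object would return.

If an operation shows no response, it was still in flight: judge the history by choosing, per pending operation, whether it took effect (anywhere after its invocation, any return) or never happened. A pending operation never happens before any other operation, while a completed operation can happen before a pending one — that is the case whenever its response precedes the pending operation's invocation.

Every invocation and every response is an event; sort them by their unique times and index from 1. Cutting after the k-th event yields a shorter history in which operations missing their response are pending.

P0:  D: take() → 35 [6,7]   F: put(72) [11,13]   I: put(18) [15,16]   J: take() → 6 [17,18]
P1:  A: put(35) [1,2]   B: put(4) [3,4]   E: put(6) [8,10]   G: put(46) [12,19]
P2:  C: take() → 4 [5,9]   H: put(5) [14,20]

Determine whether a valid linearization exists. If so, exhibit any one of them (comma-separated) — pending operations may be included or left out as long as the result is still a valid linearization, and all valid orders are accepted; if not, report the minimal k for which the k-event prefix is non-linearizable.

linearizable — witness: A, B, D, C, E, F, G, H, I, J

after step 1 (A put(35)): queue <35>
after step 2 (B put(4)): queue <35,4>
after step 3 (D take() → 35): queue <4>
after step 4 (C take() → 4): queue <>
after step 5 (E put(6)): queue <6>
after step 6 (F put(72)): queue <6,72>
after step 7 (G put(46)): queue <6,72,46>
after step 8 (H put(5)): queue <6,72,46,5>
after step 9 (I put(18)): queue <6,72,46,5,18>
after step 10 (J take() → 6): queue <72,46,5,18>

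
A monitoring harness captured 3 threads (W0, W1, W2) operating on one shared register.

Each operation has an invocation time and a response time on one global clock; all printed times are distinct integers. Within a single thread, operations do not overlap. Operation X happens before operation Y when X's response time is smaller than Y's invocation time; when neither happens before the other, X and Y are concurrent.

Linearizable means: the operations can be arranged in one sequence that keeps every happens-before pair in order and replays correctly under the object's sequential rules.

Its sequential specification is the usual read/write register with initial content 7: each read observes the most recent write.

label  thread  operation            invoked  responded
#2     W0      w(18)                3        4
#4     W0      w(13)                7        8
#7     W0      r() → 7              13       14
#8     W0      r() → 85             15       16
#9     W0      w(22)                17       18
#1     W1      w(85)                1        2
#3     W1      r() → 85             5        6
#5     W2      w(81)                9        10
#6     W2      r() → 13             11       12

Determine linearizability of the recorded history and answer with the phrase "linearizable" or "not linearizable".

events 1..5 are fine; event 6 — the response of #3 at time 6 — makes the prefix non-linearizable
a single order respects real time; the 3 completed register operations fail replay along it
sample order #1, #2, #3 stalls at step 3 — #3 r() → 85 has no legal effect

not linearizable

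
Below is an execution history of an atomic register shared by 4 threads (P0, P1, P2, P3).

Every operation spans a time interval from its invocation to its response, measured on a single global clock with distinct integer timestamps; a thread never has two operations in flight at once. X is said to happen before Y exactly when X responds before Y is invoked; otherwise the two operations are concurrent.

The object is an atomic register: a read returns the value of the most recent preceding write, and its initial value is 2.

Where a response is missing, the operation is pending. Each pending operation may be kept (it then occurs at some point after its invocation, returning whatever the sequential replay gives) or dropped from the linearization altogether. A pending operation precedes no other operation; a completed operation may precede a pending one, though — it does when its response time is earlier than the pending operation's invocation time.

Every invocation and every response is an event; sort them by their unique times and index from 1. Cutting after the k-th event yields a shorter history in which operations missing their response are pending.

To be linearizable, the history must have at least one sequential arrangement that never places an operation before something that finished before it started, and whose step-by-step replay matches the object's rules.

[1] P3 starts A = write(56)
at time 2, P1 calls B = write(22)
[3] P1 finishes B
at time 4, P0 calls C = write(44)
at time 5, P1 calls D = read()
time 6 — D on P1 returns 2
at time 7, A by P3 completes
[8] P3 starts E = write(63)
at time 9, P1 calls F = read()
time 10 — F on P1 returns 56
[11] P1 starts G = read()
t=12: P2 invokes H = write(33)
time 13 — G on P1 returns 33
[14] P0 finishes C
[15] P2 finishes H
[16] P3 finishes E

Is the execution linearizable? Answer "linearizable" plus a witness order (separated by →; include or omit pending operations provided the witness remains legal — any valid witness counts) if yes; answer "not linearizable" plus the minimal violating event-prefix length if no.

events 1..5 are fine; event 6 — the response of D at time 6 — makes the prefix non-linearizable
one real-time candidate order over the 2 completed operations — the atomic register replay rejects it
include/drop combinations of the 2 pending operations (A, C) were all tried; none helps
for example B, D (pending dropped) fails at step 2: D read() → 2 is not legal there

not linearizable — minimal violating prefix: 6 events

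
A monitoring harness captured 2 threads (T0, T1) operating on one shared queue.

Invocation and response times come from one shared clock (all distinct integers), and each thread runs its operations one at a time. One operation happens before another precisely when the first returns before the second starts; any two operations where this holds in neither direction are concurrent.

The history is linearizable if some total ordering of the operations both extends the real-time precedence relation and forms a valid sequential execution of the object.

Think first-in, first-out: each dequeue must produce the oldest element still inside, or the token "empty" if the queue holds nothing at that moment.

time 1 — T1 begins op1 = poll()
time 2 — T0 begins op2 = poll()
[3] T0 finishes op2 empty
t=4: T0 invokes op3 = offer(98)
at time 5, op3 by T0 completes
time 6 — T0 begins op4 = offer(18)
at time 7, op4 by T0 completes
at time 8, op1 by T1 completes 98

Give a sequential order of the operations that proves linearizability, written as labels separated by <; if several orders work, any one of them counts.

1. op2 poll() → empty, leaving queue <>
2. op3 offer(98), leaving queue <98>
3. op1 poll() → 98, leaving queue <>
4. op4 offer(18), leaving queue <18>

op2 < op3 < op1 < op4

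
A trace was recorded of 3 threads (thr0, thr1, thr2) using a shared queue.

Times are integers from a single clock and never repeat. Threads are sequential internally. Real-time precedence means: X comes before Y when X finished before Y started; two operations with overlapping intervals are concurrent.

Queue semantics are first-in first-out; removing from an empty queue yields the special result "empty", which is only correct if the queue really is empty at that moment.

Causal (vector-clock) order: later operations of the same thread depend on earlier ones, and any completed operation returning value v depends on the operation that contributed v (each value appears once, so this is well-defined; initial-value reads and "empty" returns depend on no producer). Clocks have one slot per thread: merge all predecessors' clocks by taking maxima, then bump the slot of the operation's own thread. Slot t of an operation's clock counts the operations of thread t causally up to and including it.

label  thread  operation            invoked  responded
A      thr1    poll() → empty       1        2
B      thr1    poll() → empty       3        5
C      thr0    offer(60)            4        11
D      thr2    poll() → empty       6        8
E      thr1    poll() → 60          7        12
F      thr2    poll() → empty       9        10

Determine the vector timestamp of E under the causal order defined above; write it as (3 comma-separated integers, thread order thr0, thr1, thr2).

no predecessors for D (invoked 6): thr2 increments from zero → (0, 0, 1)
no predecessors for A (invoked 1): thr1 increments from zero → (0, 1, 0)
no predecessors for C (invoked 4): thr0 increments from zero → (1, 0, 0)
VC(F, invoked at 9): max of VC(D)=(0, 0, 1), then +1 on thread thr2 → (0, 0, 2)
VC(B, invoked at 3): max of VC(A)=(0, 1, 0), then +1 on thread thr1 → (0, 2, 0)
VC(E, invoked at 7): max of VC(B)=(0, 2, 0), VC(C)=(1, 0, 0), then +1 on thread thr1 → (1, 3, 0)
target: VC(E) = (1, 3, 0)

(1, 3, 0)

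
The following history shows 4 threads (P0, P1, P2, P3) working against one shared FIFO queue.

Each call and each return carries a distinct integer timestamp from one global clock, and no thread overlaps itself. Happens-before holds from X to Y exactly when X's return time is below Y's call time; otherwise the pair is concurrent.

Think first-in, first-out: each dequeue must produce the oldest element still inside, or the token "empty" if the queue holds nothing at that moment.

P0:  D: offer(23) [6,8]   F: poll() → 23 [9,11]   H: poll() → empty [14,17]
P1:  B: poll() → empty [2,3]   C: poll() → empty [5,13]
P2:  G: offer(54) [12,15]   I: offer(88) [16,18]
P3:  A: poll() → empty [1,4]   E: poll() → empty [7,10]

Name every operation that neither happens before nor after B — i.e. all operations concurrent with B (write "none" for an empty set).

B spans [2,3]: anything still running between times 2 and 3 counts as concurrent
A [1,4]: concurrent
C [5,13]: after
D [6,8]: after
E [7,10]: after
F [9,11]: after
G [12,15]: after
H [14,17]: after
I [16,18]: after

A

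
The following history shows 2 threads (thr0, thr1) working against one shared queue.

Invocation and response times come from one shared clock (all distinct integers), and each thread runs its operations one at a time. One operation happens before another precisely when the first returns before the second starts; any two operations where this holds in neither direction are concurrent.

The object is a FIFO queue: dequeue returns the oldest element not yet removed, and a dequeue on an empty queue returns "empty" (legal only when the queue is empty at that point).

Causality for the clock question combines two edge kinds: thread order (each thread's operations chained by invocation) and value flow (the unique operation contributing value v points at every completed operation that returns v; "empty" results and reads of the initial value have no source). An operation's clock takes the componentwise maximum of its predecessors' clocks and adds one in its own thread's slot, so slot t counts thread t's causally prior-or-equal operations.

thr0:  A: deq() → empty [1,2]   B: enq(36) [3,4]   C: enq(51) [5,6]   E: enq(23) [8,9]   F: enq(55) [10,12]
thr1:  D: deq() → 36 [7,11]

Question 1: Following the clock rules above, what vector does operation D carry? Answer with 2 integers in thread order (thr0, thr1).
Answer: (2, 1)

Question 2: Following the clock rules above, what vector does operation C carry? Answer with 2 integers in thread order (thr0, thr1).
Answer: (3, 0)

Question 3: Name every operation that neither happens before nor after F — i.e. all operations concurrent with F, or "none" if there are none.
Answer: D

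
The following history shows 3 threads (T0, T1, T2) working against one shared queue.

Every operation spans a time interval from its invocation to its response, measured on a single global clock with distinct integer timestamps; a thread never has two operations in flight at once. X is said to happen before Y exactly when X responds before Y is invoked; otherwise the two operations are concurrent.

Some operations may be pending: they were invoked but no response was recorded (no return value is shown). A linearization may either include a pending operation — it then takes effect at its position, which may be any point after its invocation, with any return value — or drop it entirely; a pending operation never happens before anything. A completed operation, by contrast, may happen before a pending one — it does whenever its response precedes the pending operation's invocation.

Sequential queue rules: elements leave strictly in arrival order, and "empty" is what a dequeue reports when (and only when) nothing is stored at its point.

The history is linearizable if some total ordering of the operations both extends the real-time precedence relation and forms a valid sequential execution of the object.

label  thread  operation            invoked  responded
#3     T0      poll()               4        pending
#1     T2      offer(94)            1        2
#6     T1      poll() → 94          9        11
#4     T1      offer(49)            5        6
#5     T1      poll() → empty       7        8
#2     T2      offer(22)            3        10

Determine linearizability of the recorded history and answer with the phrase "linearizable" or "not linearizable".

events 1..7 are fine; event 8 — the response of #5 at time 8 — makes the prefix non-linearizable
the sole real-time-consistent order of 3 completed operations fails the queue replay
include/drop combinations of the 2 pending operations (#2, #3) were all tried; none helps
take #1, #4, #5 (pending dropped): step 3 already fails, because #5 poll() → empty cannot occur there

not linearizable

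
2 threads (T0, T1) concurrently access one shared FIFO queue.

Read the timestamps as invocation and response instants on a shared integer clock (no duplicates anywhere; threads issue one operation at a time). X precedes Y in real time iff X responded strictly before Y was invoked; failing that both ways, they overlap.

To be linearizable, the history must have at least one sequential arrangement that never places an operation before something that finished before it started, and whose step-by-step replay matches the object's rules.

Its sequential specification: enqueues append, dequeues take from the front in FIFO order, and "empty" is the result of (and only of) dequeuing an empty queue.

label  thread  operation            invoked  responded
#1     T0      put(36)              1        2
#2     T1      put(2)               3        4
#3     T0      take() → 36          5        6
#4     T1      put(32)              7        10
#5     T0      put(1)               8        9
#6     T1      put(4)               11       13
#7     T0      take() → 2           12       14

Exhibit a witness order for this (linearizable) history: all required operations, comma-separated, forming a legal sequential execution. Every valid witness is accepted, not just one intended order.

#1, #2, #3, #4, #5, #6, #7

1. #1 put(36), leaving queue <36>
2. #2 put(2), leaving queue <36,2>
3. #3 take() → 36, leaving queue <2>
4. #4 put(32), leaving queue <2,32>
5. #5 put(1), leaving queue <2,32,1>
6. #6 put(4), leaving queue <2,32,1,4>
7. #7 take() → 2, leaving queue <32,1,4>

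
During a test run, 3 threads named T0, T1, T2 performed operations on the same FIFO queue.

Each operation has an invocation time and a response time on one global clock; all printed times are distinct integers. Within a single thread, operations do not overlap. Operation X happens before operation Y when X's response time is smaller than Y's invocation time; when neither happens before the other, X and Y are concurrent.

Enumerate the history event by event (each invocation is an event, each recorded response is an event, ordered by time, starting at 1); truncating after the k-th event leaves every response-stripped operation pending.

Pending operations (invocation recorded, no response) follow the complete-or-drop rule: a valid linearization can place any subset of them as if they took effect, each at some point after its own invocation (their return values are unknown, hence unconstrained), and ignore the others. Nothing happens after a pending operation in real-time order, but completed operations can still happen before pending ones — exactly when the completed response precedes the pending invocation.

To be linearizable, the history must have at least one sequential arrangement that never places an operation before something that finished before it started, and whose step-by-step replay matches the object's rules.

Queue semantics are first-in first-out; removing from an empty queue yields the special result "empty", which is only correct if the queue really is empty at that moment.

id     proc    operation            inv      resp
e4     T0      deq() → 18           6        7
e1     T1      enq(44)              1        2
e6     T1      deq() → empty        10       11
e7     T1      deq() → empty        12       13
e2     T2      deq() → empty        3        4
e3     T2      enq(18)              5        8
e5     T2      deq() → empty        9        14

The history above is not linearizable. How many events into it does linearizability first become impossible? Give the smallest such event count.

events 1..3 are still linearizable — one witness is e1:
step 1: e1 enq(44) — queue <44>
with event 4 included (e2 responding at time 4), all real-time-consistent orders fail
for example e1, e2 fails at step 2: e2 deq() → empty is not legal there

4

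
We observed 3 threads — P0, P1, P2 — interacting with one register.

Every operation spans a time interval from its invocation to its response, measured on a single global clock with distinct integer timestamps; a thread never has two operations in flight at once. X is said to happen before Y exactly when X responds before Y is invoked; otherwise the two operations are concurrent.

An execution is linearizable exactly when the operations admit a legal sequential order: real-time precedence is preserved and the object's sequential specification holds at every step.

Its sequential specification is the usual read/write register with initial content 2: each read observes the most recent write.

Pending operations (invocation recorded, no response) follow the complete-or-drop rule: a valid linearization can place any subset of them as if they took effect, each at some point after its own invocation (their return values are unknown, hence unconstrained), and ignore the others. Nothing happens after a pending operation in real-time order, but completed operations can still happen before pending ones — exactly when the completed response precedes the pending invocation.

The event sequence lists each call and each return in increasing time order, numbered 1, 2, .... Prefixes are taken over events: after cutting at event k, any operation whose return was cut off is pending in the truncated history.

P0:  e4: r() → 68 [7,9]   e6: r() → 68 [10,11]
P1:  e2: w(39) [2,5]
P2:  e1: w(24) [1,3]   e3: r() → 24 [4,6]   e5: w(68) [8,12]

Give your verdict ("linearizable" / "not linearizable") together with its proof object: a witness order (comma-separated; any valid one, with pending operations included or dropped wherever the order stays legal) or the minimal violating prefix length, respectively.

after step 1 (e1 w(24)): value 24
after step 2 (e3 r() → 24): value 24
after step 3 (e2 w(39)): value 39
after step 4 (e5 w(68)): value 68
after step 5 (e4 r() → 68): value 68
after step 6 (e6 r() → 68): value 68

linearizable — witness: e1, e3, e2, e5, e4, e6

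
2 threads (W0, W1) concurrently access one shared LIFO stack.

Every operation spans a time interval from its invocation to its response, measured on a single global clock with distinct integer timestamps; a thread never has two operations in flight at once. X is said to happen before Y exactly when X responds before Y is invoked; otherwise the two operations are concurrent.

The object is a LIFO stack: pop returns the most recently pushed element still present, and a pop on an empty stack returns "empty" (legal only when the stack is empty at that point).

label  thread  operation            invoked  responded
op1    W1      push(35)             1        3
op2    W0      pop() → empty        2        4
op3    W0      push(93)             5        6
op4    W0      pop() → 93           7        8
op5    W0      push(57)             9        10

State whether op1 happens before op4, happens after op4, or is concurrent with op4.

before

op1 spans [1,3], op4 spans [7,8]
resp(op1)=3 < inv(op4)=7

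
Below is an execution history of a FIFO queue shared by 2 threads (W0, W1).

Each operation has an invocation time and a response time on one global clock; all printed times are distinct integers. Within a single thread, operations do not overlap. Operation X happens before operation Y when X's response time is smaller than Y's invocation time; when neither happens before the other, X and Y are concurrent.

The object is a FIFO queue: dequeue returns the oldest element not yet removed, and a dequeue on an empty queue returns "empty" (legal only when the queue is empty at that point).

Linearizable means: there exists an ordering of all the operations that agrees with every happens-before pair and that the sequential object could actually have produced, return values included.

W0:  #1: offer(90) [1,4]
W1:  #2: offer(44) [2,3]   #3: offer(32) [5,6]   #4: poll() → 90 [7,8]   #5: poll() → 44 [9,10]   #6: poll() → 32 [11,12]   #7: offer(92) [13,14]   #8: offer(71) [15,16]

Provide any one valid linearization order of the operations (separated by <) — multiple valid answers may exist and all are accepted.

step 1: #1 offer(90) — queue <90>
step 2: #2 offer(44) — queue <90,44>
step 3: #3 offer(32) — queue <90,44,32>
step 4: #4 poll() → 90 — queue <44,32>
step 5: #5 poll() → 44 — queue <32>
step 6: #6 poll() → 32 — queue <>
step 7: #7 offer(92) — queue <92>
step 8: #8 offer(71) — queue <92,71>

#1 < #2 < #3 < #4 < #5 < #6 < #7 < #8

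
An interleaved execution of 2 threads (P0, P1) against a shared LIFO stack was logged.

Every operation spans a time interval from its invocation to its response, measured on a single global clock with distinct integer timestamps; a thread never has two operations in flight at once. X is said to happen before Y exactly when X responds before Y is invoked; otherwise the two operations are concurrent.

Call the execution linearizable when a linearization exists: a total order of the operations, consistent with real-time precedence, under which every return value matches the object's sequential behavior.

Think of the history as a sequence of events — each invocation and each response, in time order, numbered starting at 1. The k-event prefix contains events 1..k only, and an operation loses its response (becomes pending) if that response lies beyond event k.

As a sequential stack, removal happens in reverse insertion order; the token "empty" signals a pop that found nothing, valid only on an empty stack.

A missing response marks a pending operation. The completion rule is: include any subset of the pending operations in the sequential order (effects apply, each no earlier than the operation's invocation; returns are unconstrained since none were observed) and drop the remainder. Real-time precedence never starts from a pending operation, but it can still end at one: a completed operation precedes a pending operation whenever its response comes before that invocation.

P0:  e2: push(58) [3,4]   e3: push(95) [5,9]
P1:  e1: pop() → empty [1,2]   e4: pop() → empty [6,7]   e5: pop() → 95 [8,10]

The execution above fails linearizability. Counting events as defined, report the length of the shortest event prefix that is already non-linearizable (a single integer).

events 1..6 are linearizable, e.g. via e1, e2:
1. e1 pop() → empty, leaving stack <>
2. e2 push(58), leaving stack <58>
include event 7 — e4 responding at 7 — and every candidate order breaks
every completion of the 1 pending operation (e3) was checked; none linearizes
e.g. e1, e2, e4 (pending dropped): illegal at step 3, since e4 pop() → empty cannot apply there

7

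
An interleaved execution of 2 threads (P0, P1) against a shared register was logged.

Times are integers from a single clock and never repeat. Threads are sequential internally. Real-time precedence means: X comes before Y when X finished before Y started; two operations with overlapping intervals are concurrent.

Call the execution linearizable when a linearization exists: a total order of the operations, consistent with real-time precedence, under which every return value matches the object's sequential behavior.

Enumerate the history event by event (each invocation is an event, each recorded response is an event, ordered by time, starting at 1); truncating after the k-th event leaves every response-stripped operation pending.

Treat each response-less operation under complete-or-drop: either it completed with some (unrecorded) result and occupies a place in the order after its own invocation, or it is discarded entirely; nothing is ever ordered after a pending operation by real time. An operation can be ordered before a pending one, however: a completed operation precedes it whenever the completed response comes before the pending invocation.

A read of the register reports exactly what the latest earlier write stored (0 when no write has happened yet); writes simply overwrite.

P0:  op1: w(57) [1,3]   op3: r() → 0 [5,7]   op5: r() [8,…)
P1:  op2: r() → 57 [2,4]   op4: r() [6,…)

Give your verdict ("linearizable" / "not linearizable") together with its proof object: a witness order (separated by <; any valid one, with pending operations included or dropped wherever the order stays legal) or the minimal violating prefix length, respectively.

already the first 7 events (up to op3's response at time 7) admit no linearization; the first 6 still do
the 3 completed operations admit 2 real-time orders; each fails the register replay
no escape via the 1 pending operation (op4): every completion choice fails
sample order op1, op2, op3 (pending dropped) stalls at step 3 — op3 r() → 0 has no legal effect
sample order op2, op1, op3 (pending dropped) stalls at step 1 — op2 r() → 57 has no legal effect

not linearizable — minimal violating prefix: 7 events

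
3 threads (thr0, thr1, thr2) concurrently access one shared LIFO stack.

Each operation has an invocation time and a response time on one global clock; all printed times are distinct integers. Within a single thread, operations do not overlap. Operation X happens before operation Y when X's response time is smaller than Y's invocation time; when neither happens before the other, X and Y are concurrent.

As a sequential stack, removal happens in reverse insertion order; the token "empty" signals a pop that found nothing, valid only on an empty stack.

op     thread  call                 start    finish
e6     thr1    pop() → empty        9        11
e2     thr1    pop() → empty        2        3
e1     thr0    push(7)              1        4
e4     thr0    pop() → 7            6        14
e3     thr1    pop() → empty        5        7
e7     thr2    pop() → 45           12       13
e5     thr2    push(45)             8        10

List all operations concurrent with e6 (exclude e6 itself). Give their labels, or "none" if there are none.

e4, e5

overlap test against e6 [9,11]: concurrent iff the interval meets 9..11
e1 [1,4]: before
e2 [2,3]: before
e3 [5,7]: before
e4 [6,14]: concurrent
e5 [8,10]: concurrent
e7 [12,13]: after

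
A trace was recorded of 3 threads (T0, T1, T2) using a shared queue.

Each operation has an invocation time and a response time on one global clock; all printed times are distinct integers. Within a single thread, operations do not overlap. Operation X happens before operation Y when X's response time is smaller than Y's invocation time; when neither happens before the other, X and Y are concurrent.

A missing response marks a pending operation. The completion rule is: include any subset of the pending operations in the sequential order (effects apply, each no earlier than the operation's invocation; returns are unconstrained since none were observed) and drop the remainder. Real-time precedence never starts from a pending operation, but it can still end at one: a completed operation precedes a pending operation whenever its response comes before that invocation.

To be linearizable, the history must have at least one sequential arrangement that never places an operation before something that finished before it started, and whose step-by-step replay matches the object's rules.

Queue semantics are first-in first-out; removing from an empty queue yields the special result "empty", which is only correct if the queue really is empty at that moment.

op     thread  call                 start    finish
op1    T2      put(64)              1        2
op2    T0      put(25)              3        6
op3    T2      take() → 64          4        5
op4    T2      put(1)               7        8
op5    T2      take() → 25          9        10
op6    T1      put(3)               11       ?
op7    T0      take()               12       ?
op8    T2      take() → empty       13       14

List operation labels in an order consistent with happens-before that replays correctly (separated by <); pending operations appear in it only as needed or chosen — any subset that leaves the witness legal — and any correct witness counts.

op1 < op2 < op3 < op4 < op5 < op7 < op8

step 1: op1 put(64) — queue <64>
step 2: op2 put(25) — queue <64,25>
step 3: op3 take() → 64 — queue <25>
step 4: op4 put(1) — queue <25,1>
step 5: op5 take() → 25 — queue <1>
step 6: op7 take() (pending, included) — queue <>
step 7: op8 take() → empty — queue <>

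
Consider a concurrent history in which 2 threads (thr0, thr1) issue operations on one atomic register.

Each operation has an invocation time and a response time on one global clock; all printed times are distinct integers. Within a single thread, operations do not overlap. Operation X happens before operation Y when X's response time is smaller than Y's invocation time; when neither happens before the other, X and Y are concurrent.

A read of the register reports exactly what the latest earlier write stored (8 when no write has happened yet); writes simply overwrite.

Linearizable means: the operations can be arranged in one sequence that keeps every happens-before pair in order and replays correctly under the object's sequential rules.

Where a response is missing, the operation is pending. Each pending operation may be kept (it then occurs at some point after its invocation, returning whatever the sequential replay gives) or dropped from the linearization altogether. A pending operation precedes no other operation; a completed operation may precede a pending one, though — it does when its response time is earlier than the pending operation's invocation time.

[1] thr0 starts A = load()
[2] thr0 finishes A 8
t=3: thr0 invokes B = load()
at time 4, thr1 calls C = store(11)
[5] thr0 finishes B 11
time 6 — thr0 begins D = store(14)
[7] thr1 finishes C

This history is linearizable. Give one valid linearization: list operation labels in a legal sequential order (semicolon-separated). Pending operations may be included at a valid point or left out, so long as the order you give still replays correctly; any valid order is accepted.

1. A load() → 8, leaving value 8
2. C store(11), leaving value 11
3. B load() → 11, leaving value 11

A; C; B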